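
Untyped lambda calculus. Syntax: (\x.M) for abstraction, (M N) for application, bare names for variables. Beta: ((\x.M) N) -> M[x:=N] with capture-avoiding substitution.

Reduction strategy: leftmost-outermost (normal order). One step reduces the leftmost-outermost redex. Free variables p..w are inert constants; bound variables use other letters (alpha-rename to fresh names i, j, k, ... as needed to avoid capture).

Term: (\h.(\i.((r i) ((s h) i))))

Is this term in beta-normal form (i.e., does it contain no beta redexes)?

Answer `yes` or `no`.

Term: (\h.(\i.((r i) ((s h) i))))
No beta redexes found.

Answer: yes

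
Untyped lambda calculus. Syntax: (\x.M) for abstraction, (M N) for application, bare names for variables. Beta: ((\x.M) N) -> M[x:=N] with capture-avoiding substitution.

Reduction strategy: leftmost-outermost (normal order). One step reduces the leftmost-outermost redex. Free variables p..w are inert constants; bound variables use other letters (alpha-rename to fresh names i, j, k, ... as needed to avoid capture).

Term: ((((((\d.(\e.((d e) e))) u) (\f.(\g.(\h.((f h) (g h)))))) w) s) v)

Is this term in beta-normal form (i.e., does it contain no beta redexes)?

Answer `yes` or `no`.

Answer: no

Derivation:
Term: ((((((\d.(\e.((d e) e))) u) (\f.(\g.(\h.((f h) (g h)))))) w) s) v)
Found 1 beta redex(es).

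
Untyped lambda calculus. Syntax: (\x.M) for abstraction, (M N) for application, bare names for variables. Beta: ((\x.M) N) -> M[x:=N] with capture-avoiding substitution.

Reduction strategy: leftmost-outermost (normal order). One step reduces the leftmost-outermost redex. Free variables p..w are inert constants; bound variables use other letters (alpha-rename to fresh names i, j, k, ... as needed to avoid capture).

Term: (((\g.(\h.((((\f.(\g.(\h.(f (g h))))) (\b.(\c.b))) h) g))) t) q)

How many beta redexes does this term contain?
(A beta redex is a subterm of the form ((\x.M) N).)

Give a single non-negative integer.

Answer: 2

Derivation:
Term: (((\g.(\h.((((\f.(\g.(\h.(f (g h))))) (\b.(\c.b))) h) g))) t) q)
  Redex: ((\g.(\h.((((\f.(\g.(\h.(f (g h))))) (\b.(\c.b))) h) g))) t)
  Redex: ((\f.(\g.(\h.(f (g h))))) (\b.(\c.b)))
Total redexes: 2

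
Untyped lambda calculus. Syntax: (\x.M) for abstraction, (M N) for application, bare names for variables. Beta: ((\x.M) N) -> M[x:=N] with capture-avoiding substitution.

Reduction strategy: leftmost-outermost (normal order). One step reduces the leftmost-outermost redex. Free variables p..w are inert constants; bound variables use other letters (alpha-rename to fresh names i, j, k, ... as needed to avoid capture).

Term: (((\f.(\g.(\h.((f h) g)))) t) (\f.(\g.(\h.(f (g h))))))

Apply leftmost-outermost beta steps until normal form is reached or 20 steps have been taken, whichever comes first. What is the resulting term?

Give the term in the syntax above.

Answer: (\h.((t h) (\f.(\g.(\h.(f (g h)))))))

Derivation:
Step 0: (((\f.(\g.(\h.((f h) g)))) t) (\f.(\g.(\h.(f (g h))))))
Step 1: ((\g.(\h.((t h) g))) (\f.(\g.(\h.(f (g h))))))
Step 2: (\h.((t h) (\f.(\g.(\h.(f (g h)))))))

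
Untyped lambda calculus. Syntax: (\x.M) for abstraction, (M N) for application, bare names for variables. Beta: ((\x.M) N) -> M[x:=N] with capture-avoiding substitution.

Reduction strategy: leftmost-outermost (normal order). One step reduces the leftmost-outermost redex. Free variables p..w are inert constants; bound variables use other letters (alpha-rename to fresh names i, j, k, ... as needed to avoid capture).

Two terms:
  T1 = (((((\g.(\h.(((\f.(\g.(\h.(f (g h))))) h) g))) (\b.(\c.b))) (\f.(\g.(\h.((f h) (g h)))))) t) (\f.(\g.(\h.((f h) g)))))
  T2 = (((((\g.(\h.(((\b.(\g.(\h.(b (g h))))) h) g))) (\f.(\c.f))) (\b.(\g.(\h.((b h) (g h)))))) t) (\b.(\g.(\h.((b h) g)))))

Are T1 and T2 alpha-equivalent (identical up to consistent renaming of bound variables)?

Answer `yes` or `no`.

Answer: yes

Derivation:
Term 1: (((((\g.(\h.(((\f.(\g.(\h.(f (g h))))) h) g))) (\b.(\c.b))) (\f.(\g.(\h.((f h) (g h)))))) t) (\f.(\g.(\h.((f h) g)))))
Term 2: (((((\g.(\h.(((\b.(\g.(\h.(b (g h))))) h) g))) (\f.(\c.f))) (\b.(\g.(\h.((b h) (g h)))))) t) (\b.(\g.(\h.((b h) g)))))
Alpha-equivalence: compare structure up to binder renaming.
Result: True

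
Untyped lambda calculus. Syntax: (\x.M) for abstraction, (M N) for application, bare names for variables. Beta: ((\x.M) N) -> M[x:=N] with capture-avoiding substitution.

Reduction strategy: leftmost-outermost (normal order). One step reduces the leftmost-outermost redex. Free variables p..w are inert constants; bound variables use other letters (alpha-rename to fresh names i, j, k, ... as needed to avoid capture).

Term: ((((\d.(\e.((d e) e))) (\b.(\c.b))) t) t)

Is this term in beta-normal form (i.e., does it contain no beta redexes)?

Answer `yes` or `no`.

Term: ((((\d.(\e.((d e) e))) (\b.(\c.b))) t) t)
Found 1 beta redex(es).

Answer: no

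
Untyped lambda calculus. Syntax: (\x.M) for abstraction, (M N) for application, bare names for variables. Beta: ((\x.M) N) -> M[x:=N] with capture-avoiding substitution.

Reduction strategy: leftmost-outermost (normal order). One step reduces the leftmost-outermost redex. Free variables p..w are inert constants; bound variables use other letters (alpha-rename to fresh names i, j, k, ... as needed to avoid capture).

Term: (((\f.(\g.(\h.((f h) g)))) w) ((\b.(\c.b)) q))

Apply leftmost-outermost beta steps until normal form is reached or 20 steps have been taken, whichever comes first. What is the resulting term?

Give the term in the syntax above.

Step 0: (((\f.(\g.(\h.((f h) g)))) w) ((\b.(\c.b)) q))
Step 1: ((\g.(\h.((w h) g))) ((\b.(\c.b)) q))
Step 2: (\h.((w h) ((\b.(\c.b)) q)))
Step 3: (\h.((w h) (\c.q)))

Answer: (\h.((w h) (\c.q)))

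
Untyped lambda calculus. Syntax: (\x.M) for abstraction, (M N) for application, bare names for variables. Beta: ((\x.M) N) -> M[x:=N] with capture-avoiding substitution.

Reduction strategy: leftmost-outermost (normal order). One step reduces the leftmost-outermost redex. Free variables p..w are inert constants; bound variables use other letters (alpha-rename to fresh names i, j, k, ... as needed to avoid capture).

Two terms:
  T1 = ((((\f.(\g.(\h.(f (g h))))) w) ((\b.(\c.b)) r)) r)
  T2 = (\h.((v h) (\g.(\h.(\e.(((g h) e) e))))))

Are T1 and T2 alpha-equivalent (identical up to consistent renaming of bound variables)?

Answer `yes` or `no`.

Answer: no

Derivation:
Term 1: ((((\f.(\g.(\h.(f (g h))))) w) ((\b.(\c.b)) r)) r)
Term 2: (\h.((v h) (\g.(\h.(\e.(((g h) e) e))))))
Alpha-equivalence: compare structure up to binder renaming.
Result: False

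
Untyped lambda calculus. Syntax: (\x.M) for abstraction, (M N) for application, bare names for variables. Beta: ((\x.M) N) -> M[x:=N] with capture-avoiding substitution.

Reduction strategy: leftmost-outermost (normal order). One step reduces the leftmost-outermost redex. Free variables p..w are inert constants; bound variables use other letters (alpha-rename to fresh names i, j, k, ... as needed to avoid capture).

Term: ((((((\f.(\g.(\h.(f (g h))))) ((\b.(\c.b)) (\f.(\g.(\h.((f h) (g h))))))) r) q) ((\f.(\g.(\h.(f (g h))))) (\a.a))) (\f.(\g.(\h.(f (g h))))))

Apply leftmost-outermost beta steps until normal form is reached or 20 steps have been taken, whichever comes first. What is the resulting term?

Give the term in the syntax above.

Answer: (\h.(h (\g.(\i.(h (g i))))))

Derivation:
Step 0: ((((((\f.(\g.(\h.(f (g h))))) ((\b.(\c.b)) (\f.(\g.(\h.((f h) (g h))))))) r) q) ((\f.(\g.(\h.(f (g h))))) (\a.a))) (\f.(\g.(\h.(f (g h))))))
Step 1: (((((\g.(\h.(((\b.(\c.b)) (\f.(\g.(\h.((f h) (g h)))))) (g h)))) r) q) ((\f.(\g.(\h.(f (g h))))) (\a.a))) (\f.(\g.(\h.(f (g h))))))
Step 2: ((((\h.(((\b.(\c.b)) (\f.(\g.(\h.((f h) (g h)))))) (r h))) q) ((\f.(\g.(\h.(f (g h))))) (\a.a))) (\f.(\g.(\h.(f (g h))))))
Step 3: (((((\b.(\c.b)) (\f.(\g.(\h.((f h) (g h)))))) (r q)) ((\f.(\g.(\h.(f (g h))))) (\a.a))) (\f.(\g.(\h.(f (g h))))))
Step 4: ((((\c.(\f.(\g.(\h.((f h) (g h)))))) (r q)) ((\f.(\g.(\h.(f (g h))))) (\a.a))) (\f.(\g.(\h.(f (g h))))))
Step 5: (((\f.(\g.(\h.((f h) (g h))))) ((\f.(\g.(\h.(f (g h))))) (\a.a))) (\f.(\g.(\h.(f (g h))))))
Step 6: ((\g.(\h.((((\f.(\g.(\h.(f (g h))))) (\a.a)) h) (g h)))) (\f.(\g.(\h.(f (g h))))))
Step 7: (\h.((((\f.(\g.(\h.(f (g h))))) (\a.a)) h) ((\f.(\g.(\h.(f (g h))))) h)))
Step 8: (\h.(((\g.(\h.((\a.a) (g h)))) h) ((\f.(\g.(\h.(f (g h))))) h)))
Step 9: (\h.((\i.((\a.a) (h i))) ((\f.(\g.(\h.(f (g h))))) h)))
Step 10: (\h.((\a.a) (h ((\f.(\g.(\h.(f (g h))))) h))))
Step 11: (\h.(h ((\f.(\g.(\h.(f (g h))))) h)))
Step 12: (\h.(h (\g.(\i.(h (g i))))))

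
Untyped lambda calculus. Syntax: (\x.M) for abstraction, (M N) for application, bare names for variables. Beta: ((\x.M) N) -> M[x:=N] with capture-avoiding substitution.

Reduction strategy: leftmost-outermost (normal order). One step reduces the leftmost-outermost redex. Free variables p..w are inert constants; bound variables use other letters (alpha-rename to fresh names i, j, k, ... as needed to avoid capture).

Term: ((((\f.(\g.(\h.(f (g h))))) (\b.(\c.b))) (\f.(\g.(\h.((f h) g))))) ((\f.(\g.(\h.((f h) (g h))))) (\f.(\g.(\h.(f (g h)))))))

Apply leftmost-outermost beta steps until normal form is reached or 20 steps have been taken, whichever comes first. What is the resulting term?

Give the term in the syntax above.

Answer: (\c.(\g.(\h.(\j.(g ((h g) j))))))

Derivation:
Step 0: ((((\f.(\g.(\h.(f (g h))))) (\b.(\c.b))) (\f.(\g.(\h.((f h) g))))) ((\f.(\g.(\h.((f h) (g h))))) (\f.(\g.(\h.(f (g h)))))))
Step 1: (((\g.(\h.((\b.(\c.b)) (g h)))) (\f.(\g.(\h.((f h) g))))) ((\f.(\g.(\h.((f h) (g h))))) (\f.(\g.(\h.(f (g h)))))))
Step 2: ((\h.((\b.(\c.b)) ((\f.(\g.(\h.((f h) g)))) h))) ((\f.(\g.(\h.((f h) (g h))))) (\f.(\g.(\h.(f (g h)))))))
Step 3: ((\b.(\c.b)) ((\f.(\g.(\h.((f h) g)))) ((\f.(\g.(\h.((f h) (g h))))) (\f.(\g.(\h.(f (g h))))))))
Step 4: (\c.((\f.(\g.(\h.((f h) g)))) ((\f.(\g.(\h.((f h) (g h))))) (\f.(\g.(\h.(f (g h))))))))
Step 5: (\c.(\g.(\h.((((\f.(\g.(\h.((f h) (g h))))) (\f.(\g.(\h.(f (g h)))))) h) g))))
Step 6: (\c.(\g.(\h.(((\g.(\h.(((\f.(\g.(\h.(f (g h))))) h) (g h)))) h) g))))
Step 7: (\c.(\g.(\h.((\i.(((\f.(\g.(\h.(f (g h))))) i) (h i))) g))))
Step 8: (\c.(\g.(\h.(((\f.(\g.(\h.(f (g h))))) g) (h g)))))
Step 9: (\c.(\g.(\h.((\i.(\h.(g (i h)))) (h g)))))
Step 10: (\c.(\g.(\h.(\j.(g ((h g) j))))))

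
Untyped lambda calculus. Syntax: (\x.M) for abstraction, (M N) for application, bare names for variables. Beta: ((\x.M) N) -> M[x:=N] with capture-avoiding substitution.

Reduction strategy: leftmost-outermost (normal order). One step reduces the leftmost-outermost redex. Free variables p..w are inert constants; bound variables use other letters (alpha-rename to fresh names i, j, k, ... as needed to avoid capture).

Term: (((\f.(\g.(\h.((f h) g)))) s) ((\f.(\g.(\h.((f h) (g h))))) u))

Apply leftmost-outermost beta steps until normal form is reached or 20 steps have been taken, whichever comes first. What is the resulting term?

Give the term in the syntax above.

Answer: (\h.((s h) (\g.(\h.((u h) (g h))))))

Derivation:
Step 0: (((\f.(\g.(\h.((f h) g)))) s) ((\f.(\g.(\h.((f h) (g h))))) u))
Step 1: ((\g.(\h.((s h) g))) ((\f.(\g.(\h.((f h) (g h))))) u))
Step 2: (\h.((s h) ((\f.(\g.(\h.((f h) (g h))))) u)))
Step 3: (\h.((s h) (\g.(\h.((u h) (g h))))))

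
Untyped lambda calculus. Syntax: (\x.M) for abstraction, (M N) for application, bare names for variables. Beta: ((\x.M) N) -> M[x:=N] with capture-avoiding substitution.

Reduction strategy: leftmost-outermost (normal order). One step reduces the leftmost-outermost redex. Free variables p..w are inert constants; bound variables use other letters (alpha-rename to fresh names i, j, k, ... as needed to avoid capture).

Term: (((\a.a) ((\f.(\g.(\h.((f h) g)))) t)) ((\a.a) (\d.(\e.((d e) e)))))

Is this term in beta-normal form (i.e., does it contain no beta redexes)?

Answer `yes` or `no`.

Term: (((\a.a) ((\f.(\g.(\h.((f h) g)))) t)) ((\a.a) (\d.(\e.((d e) e)))))
Found 3 beta redex(es).

Answer: no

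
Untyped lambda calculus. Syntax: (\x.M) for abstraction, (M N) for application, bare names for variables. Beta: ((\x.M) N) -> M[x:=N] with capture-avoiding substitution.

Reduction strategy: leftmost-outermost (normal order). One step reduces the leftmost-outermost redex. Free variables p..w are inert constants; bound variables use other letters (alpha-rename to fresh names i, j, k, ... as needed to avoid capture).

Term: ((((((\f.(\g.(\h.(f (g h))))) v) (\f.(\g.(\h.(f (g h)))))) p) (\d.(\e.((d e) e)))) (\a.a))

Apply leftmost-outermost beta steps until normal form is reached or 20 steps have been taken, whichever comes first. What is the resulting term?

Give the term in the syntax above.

Step 0: ((((((\f.(\g.(\h.(f (g h))))) v) (\f.(\g.(\h.(f (g h)))))) p) (\d.(\e.((d e) e)))) (\a.a))
Step 1: (((((\g.(\h.(v (g h)))) (\f.(\g.(\h.(f (g h)))))) p) (\d.(\e.((d e) e)))) (\a.a))
Step 2: ((((\h.(v ((\f.(\g.(\h.(f (g h))))) h))) p) (\d.(\e.((d e) e)))) (\a.a))
Step 3: (((v ((\f.(\g.(\h.(f (g h))))) p)) (\d.(\e.((d e) e)))) (\a.a))
Step 4: (((v (\g.(\h.(p (g h))))) (\d.(\e.((d e) e)))) (\a.a))

Answer: (((v (\g.(\h.(p (g h))))) (\d.(\e.((d e) e)))) (\a.a))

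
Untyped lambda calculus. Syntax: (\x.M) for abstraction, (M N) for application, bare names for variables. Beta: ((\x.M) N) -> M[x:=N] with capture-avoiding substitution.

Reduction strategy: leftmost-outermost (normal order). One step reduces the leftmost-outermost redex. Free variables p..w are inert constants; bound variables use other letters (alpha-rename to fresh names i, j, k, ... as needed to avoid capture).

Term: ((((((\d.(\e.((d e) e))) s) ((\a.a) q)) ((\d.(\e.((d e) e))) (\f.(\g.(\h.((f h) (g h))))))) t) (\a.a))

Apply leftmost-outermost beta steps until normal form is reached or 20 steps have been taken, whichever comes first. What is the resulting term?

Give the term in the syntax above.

Answer: (((((s q) q) (\e.(\h.((e h) (e h))))) t) (\a.a))

Derivation:
Step 0: ((((((\d.(\e.((d e) e))) s) ((\a.a) q)) ((\d.(\e.((d e) e))) (\f.(\g.(\h.((f h) (g h))))))) t) (\a.a))
Step 1: (((((\e.((s e) e)) ((\a.a) q)) ((\d.(\e.((d e) e))) (\f.(\g.(\h.((f h) (g h))))))) t) (\a.a))
Step 2: (((((s ((\a.a) q)) ((\a.a) q)) ((\d.(\e.((d e) e))) (\f.(\g.(\h.((f h) (g h))))))) t) (\a.a))
Step 3: (((((s q) ((\a.a) q)) ((\d.(\e.((d e) e))) (\f.(\g.(\h.((f h) (g h))))))) t) (\a.a))
Step 4: (((((s q) q) ((\d.(\e.((d e) e))) (\f.(\g.(\h.((f h) (g h))))))) t) (\a.a))
Step 5: (((((s q) q) (\e.(((\f.(\g.(\h.((f h) (g h))))) e) e))) t) (\a.a))
Step 6: (((((s q) q) (\e.((\g.(\h.((e h) (g h)))) e))) t) (\a.a))
Step 7: (((((s q) q) (\e.(\h.((e h) (e h))))) t) (\a.a))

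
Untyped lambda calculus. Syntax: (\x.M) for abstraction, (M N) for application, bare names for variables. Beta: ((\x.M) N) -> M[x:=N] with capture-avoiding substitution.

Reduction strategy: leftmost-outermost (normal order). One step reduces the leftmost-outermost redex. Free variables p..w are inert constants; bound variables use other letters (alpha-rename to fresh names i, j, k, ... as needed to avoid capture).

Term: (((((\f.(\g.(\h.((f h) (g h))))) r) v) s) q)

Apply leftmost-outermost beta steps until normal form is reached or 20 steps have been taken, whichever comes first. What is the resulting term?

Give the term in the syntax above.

Answer: (((r s) (v s)) q)

Derivation:
Step 0: (((((\f.(\g.(\h.((f h) (g h))))) r) v) s) q)
Step 1: ((((\g.(\h.((r h) (g h)))) v) s) q)
Step 2: (((\h.((r h) (v h))) s) q)
Step 3: (((r s) (v s)) q)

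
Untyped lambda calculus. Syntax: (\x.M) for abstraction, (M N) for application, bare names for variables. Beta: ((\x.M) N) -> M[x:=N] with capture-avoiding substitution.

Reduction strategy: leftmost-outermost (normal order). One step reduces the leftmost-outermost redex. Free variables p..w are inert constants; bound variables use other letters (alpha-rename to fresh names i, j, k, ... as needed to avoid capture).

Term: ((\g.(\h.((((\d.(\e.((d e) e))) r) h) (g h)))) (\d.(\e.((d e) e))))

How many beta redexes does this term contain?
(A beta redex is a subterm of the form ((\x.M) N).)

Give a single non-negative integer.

Term: ((\g.(\h.((((\d.(\e.((d e) e))) r) h) (g h)))) (\d.(\e.((d e) e))))
  Redex: ((\g.(\h.((((\d.(\e.((d e) e))) r) h) (g h)))) (\d.(\e.((d e) e))))
  Redex: ((\d.(\e.((d e) e))) r)
Total redexes: 2

Answer: 2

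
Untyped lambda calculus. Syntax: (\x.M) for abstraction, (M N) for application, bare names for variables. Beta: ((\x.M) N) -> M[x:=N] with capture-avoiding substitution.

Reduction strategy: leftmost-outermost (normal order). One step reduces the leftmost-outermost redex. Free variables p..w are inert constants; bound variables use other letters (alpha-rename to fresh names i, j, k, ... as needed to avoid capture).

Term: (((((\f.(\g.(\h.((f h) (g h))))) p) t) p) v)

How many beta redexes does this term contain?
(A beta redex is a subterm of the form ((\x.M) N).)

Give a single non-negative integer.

Answer: 1

Derivation:
Term: (((((\f.(\g.(\h.((f h) (g h))))) p) t) p) v)
  Redex: ((\f.(\g.(\h.((f h) (g h))))) p)
Total redexes: 1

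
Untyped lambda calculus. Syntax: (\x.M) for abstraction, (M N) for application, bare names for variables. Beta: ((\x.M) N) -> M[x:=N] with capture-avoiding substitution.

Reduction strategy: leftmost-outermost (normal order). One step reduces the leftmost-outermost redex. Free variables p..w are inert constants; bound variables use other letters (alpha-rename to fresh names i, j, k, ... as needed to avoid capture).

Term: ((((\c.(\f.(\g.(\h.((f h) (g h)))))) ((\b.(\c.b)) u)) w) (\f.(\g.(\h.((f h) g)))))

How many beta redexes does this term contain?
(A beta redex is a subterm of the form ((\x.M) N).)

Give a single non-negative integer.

Answer: 2

Derivation:
Term: ((((\c.(\f.(\g.(\h.((f h) (g h)))))) ((\b.(\c.b)) u)) w) (\f.(\g.(\h.((f h) g)))))
  Redex: ((\c.(\f.(\g.(\h.((f h) (g h)))))) ((\b.(\c.b)) u))
  Redex: ((\b.(\c.b)) u)
Total redexes: 2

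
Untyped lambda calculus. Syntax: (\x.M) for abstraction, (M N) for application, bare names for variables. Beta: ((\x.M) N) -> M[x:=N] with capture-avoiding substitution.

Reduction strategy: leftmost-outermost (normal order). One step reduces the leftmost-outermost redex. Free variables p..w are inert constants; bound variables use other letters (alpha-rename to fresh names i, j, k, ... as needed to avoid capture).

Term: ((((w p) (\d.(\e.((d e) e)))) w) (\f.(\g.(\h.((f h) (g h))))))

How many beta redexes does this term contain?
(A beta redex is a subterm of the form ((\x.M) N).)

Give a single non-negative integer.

Term: ((((w p) (\d.(\e.((d e) e)))) w) (\f.(\g.(\h.((f h) (g h))))))
  (no redexes)
Total redexes: 0

Answer: 0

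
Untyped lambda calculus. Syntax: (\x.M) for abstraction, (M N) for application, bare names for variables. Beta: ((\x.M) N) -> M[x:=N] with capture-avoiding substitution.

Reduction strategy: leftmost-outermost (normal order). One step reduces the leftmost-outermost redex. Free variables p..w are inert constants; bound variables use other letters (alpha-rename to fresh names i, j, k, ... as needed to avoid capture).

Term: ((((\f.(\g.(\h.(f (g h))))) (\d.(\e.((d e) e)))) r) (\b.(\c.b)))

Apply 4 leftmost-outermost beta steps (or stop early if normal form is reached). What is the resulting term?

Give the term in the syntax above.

Answer: (\e.(((r (\b.(\c.b))) e) e))

Derivation:
Step 0: ((((\f.(\g.(\h.(f (g h))))) (\d.(\e.((d e) e)))) r) (\b.(\c.b)))
Step 1: (((\g.(\h.((\d.(\e.((d e) e))) (g h)))) r) (\b.(\c.b)))
Step 2: ((\h.((\d.(\e.((d e) e))) (r h))) (\b.(\c.b)))
Step 3: ((\d.(\e.((d e) e))) (r (\b.(\c.b))))
Step 4: (\e.(((r (\b.(\c.b))) e) e))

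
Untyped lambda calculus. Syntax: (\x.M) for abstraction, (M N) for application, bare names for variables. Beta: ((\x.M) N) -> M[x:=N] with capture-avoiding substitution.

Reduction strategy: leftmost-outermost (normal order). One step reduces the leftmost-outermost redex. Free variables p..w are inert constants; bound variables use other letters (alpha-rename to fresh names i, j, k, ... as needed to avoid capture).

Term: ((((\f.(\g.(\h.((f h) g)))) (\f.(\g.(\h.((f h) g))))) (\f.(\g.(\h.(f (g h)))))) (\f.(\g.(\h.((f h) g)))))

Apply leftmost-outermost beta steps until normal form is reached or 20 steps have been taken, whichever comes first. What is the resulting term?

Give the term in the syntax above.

Answer: (\h.(\i.((h i) (\f.(\g.(\h.(f (g h))))))))

Derivation:
Step 0: ((((\f.(\g.(\h.((f h) g)))) (\f.(\g.(\h.((f h) g))))) (\f.(\g.(\h.(f (g h)))))) (\f.(\g.(\h.((f h) g)))))
Step 1: (((\g.(\h.(((\f.(\g.(\h.((f h) g)))) h) g))) (\f.(\g.(\h.(f (g h)))))) (\f.(\g.(\h.((f h) g)))))
Step 2: ((\h.(((\f.(\g.(\h.((f h) g)))) h) (\f.(\g.(\h.(f (g h))))))) (\f.(\g.(\h.((f h) g)))))
Step 3: (((\f.(\g.(\h.((f h) g)))) (\f.(\g.(\h.((f h) g))))) (\f.(\g.(\h.(f (g h))))))
Step 4: ((\g.(\h.(((\f.(\g.(\h.((f h) g)))) h) g))) (\f.(\g.(\h.(f (g h))))))
Step 5: (\h.(((\f.(\g.(\h.((f h) g)))) h) (\f.(\g.(\h.(f (g h)))))))
Step 6: (\h.((\g.(\i.((h i) g))) (\f.(\g.(\h.(f (g h)))))))
Step 7: (\h.(\i.((h i) (\f.(\g.(\h.(f (g h))))))))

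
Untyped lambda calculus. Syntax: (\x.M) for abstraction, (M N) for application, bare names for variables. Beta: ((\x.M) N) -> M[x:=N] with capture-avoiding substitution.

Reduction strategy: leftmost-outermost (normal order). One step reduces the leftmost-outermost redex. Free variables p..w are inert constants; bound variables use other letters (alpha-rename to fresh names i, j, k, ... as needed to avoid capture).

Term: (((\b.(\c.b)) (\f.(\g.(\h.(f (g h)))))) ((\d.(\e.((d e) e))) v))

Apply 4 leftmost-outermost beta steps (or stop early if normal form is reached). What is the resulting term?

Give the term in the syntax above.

Step 0: (((\b.(\c.b)) (\f.(\g.(\h.(f (g h)))))) ((\d.(\e.((d e) e))) v))
Step 1: ((\c.(\f.(\g.(\h.(f (g h)))))) ((\d.(\e.((d e) e))) v))
Step 2: (\f.(\g.(\h.(f (g h)))))
Step 3: (normal form reached)

Answer: (\f.(\g.(\h.(f (g h)))))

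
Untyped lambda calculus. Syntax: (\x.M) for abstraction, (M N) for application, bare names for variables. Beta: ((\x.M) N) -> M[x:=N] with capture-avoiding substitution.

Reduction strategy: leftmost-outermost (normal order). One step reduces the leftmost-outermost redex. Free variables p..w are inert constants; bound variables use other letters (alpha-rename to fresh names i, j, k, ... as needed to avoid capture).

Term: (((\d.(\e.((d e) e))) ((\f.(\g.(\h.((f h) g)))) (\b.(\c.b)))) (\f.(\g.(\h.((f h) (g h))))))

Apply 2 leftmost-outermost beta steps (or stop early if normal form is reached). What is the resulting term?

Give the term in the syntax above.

Answer: ((((\f.(\g.(\h.((f h) g)))) (\b.(\c.b))) (\f.(\g.(\h.((f h) (g h)))))) (\f.(\g.(\h.((f h) (g h))))))

Derivation:
Step 0: (((\d.(\e.((d e) e))) ((\f.(\g.(\h.((f h) g)))) (\b.(\c.b)))) (\f.(\g.(\h.((f h) (g h))))))
Step 1: ((\e.((((\f.(\g.(\h.((f h) g)))) (\b.(\c.b))) e) e)) (\f.(\g.(\h.((f h) (g h))))))
Step 2: ((((\f.(\g.(\h.((f h) g)))) (\b.(\c.b))) (\f.(\g.(\h.((f h) (g h)))))) (\f.(\g.(\h.((f h) (g h))))))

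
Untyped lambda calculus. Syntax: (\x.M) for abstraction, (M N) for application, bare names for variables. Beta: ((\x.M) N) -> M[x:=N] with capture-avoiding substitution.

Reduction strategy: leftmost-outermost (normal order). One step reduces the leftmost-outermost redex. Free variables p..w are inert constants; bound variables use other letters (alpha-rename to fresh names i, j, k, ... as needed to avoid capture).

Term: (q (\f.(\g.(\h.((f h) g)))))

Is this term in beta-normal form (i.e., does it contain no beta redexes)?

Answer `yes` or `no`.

Answer: yes

Derivation:
Term: (q (\f.(\g.(\h.((f h) g)))))
No beta redexes found.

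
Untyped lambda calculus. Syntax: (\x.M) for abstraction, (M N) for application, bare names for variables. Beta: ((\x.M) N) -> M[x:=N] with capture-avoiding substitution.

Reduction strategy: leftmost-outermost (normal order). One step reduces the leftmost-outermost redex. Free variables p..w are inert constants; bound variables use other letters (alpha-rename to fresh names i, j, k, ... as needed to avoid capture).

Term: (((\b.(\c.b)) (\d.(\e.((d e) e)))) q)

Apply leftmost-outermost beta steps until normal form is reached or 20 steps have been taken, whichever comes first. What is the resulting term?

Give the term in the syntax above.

Answer: (\d.(\e.((d e) e)))

Derivation:
Step 0: (((\b.(\c.b)) (\d.(\e.((d e) e)))) q)
Step 1: ((\c.(\d.(\e.((d e) e)))) q)
Step 2: (\d.(\e.((d e) e)))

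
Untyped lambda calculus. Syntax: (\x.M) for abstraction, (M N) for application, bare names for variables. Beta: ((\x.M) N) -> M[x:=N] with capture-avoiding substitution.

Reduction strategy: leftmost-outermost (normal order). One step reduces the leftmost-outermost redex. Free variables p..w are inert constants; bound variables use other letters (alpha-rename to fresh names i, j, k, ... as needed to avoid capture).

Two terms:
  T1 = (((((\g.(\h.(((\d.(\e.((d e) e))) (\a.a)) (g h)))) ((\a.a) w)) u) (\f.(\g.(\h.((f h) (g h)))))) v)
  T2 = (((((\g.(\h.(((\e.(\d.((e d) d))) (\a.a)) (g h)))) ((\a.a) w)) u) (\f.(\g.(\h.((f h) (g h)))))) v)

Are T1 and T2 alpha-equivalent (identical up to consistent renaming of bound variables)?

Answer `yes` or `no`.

Answer: yes

Derivation:
Term 1: (((((\g.(\h.(((\d.(\e.((d e) e))) (\a.a)) (g h)))) ((\a.a) w)) u) (\f.(\g.(\h.((f h) (g h)))))) v)
Term 2: (((((\g.(\h.(((\e.(\d.((e d) d))) (\a.a)) (g h)))) ((\a.a) w)) u) (\f.(\g.(\h.((f h) (g h)))))) v)
Alpha-equivalence: compare structure up to binder renaming.
Result: True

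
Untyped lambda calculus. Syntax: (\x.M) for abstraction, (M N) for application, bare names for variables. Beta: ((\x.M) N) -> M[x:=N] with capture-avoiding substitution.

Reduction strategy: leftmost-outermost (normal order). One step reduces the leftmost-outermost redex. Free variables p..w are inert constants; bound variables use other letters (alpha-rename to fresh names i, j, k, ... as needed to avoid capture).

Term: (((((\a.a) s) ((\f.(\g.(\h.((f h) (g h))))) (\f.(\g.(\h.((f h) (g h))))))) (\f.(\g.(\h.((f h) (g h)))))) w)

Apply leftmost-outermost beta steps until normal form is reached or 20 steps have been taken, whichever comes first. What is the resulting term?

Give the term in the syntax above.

Step 0: (((((\a.a) s) ((\f.(\g.(\h.((f h) (g h))))) (\f.(\g.(\h.((f h) (g h))))))) (\f.(\g.(\h.((f h) (g h)))))) w)
Step 1: (((s ((\f.(\g.(\h.((f h) (g h))))) (\f.(\g.(\h.((f h) (g h))))))) (\f.(\g.(\h.((f h) (g h)))))) w)
Step 2: (((s (\g.(\h.(((\f.(\g.(\h.((f h) (g h))))) h) (g h))))) (\f.(\g.(\h.((f h) (g h)))))) w)
Step 3: (((s (\g.(\h.((\g.(\i.((h i) (g i)))) (g h))))) (\f.(\g.(\h.((f h) (g h)))))) w)
Step 4: (((s (\g.(\h.(\i.((h i) ((g h) i)))))) (\f.(\g.(\h.((f h) (g h)))))) w)

Answer: (((s (\g.(\h.(\i.((h i) ((g h) i)))))) (\f.(\g.(\h.((f h) (g h)))))) w)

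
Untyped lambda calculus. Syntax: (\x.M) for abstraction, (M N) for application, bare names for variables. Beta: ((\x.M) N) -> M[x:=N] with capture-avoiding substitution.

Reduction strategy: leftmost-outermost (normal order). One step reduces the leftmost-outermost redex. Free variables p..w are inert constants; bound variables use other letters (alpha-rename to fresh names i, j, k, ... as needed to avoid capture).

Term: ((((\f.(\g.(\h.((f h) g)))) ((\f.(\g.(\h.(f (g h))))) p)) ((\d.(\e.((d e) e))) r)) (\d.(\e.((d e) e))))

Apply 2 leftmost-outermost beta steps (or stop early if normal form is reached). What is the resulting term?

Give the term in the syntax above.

Answer: ((\h.((((\f.(\g.(\h.(f (g h))))) p) h) ((\d.(\e.((d e) e))) r))) (\d.(\e.((d e) e))))

Derivation:
Step 0: ((((\f.(\g.(\h.((f h) g)))) ((\f.(\g.(\h.(f (g h))))) p)) ((\d.(\e.((d e) e))) r)) (\d.(\e.((d e) e))))
Step 1: (((\g.(\h.((((\f.(\g.(\h.(f (g h))))) p) h) g))) ((\d.(\e.((d e) e))) r)) (\d.(\e.((d e) e))))
Step 2: ((\h.((((\f.(\g.(\h.(f (g h))))) p) h) ((\d.(\e.((d e) e))) r))) (\d.(\e.((d e) e))))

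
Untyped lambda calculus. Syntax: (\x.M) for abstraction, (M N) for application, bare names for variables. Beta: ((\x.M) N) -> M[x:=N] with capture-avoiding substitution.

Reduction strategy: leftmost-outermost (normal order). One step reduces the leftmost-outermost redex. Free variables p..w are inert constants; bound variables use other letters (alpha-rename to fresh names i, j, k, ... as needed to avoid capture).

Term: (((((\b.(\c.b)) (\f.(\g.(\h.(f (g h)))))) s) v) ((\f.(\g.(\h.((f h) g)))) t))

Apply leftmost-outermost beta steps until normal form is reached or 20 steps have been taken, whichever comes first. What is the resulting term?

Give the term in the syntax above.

Step 0: (((((\b.(\c.b)) (\f.(\g.(\h.(f (g h)))))) s) v) ((\f.(\g.(\h.((f h) g)))) t))
Step 1: ((((\c.(\f.(\g.(\h.(f (g h)))))) s) v) ((\f.(\g.(\h.((f h) g)))) t))
Step 2: (((\f.(\g.(\h.(f (g h))))) v) ((\f.(\g.(\h.((f h) g)))) t))
Step 3: ((\g.(\h.(v (g h)))) ((\f.(\g.(\h.((f h) g)))) t))
Step 4: (\h.(v (((\f.(\g.(\h.((f h) g)))) t) h)))
Step 5: (\h.(v ((\g.(\h.((t h) g))) h)))
Step 6: (\h.(v (\i.((t i) h))))

Answer: (\h.(v (\i.((t i) h))))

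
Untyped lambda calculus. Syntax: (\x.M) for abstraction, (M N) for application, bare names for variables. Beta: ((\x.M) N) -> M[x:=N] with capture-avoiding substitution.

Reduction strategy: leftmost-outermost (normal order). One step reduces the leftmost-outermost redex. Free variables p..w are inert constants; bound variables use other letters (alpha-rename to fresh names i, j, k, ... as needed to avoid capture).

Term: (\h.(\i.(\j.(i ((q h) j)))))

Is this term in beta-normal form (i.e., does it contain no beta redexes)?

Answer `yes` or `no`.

Answer: yes

Derivation:
Term: (\h.(\i.(\j.(i ((q h) j)))))
No beta redexes found.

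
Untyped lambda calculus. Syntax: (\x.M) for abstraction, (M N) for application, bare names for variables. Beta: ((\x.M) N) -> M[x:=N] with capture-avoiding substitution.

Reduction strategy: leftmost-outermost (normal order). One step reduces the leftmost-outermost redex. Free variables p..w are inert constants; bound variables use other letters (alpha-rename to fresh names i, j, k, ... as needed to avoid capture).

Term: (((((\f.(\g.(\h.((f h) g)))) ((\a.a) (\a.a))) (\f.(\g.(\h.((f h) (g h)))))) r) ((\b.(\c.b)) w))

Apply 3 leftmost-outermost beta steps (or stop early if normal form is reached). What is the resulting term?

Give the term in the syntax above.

Step 0: (((((\f.(\g.(\h.((f h) g)))) ((\a.a) (\a.a))) (\f.(\g.(\h.((f h) (g h)))))) r) ((\b.(\c.b)) w))
Step 1: ((((\g.(\h.((((\a.a) (\a.a)) h) g))) (\f.(\g.(\h.((f h) (g h)))))) r) ((\b.(\c.b)) w))
Step 2: (((\h.((((\a.a) (\a.a)) h) (\f.(\g.(\h.((f h) (g h))))))) r) ((\b.(\c.b)) w))
Step 3: (((((\a.a) (\a.a)) r) (\f.(\g.(\h.((f h) (g h)))))) ((\b.(\c.b)) w))

Answer: (((((\a.a) (\a.a)) r) (\f.(\g.(\h.((f h) (g h)))))) ((\b.(\c.b)) w))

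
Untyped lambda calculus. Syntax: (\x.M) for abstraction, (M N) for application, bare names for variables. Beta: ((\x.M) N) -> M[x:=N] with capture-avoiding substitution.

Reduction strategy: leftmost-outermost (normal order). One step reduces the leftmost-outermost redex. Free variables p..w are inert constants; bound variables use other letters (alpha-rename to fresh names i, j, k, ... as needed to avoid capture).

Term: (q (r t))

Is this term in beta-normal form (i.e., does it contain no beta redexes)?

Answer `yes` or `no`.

Answer: yes

Derivation:
Term: (q (r t))
No beta redexes found.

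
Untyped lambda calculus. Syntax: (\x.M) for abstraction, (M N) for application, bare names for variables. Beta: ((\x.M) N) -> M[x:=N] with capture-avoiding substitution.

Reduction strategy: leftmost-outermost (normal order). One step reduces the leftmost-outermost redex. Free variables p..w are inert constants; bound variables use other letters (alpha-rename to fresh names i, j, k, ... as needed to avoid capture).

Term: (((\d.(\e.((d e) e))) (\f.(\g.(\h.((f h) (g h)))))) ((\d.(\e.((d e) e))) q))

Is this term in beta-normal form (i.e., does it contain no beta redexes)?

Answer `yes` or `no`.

Answer: no

Derivation:
Term: (((\d.(\e.((d e) e))) (\f.(\g.(\h.((f h) (g h)))))) ((\d.(\e.((d e) e))) q))
Found 2 beta redex(es).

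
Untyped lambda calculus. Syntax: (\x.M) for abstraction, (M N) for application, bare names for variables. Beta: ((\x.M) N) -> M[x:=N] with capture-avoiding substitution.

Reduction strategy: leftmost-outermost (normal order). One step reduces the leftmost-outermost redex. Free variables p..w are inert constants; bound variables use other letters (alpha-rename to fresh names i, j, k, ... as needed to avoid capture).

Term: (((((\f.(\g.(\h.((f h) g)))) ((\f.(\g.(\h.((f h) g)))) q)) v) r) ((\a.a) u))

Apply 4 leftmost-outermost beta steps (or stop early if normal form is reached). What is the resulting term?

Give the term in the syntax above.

Answer: ((((\g.(\h.((q h) g))) r) v) ((\a.a) u))

Derivation:
Step 0: (((((\f.(\g.(\h.((f h) g)))) ((\f.(\g.(\h.((f h) g)))) q)) v) r) ((\a.a) u))
Step 1: ((((\g.(\h.((((\f.(\g.(\h.((f h) g)))) q) h) g))) v) r) ((\a.a) u))
Step 2: (((\h.((((\f.(\g.(\h.((f h) g)))) q) h) v)) r) ((\a.a) u))
Step 3: (((((\f.(\g.(\h.((f h) g)))) q) r) v) ((\a.a) u))
Step 4: ((((\g.(\h.((q h) g))) r) v) ((\a.a) u))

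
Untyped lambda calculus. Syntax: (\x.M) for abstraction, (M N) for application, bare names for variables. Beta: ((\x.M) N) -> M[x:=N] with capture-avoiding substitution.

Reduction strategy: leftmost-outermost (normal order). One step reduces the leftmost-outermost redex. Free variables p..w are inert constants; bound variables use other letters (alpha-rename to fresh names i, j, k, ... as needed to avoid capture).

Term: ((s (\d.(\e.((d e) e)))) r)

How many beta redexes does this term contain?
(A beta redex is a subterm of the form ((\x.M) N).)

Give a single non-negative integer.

Answer: 0

Derivation:
Term: ((s (\d.(\e.((d e) e)))) r)
  (no redexes)
Total redexes: 0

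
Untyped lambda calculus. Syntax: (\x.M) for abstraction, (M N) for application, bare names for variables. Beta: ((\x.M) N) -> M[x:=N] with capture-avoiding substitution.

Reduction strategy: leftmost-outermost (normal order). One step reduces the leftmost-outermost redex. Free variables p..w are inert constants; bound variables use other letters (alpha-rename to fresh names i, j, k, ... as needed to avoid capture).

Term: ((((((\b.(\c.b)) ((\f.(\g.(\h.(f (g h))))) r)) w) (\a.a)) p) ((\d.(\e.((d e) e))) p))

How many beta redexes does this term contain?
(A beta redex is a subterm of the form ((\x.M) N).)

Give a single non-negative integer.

Answer: 3

Derivation:
Term: ((((((\b.(\c.b)) ((\f.(\g.(\h.(f (g h))))) r)) w) (\a.a)) p) ((\d.(\e.((d e) e))) p))
  Redex: ((\b.(\c.b)) ((\f.(\g.(\h.(f (g h))))) r))
  Redex: ((\f.(\g.(\h.(f (g h))))) r)
  Redex: ((\d.(\e.((d e) e))) p)
Total redexes: 3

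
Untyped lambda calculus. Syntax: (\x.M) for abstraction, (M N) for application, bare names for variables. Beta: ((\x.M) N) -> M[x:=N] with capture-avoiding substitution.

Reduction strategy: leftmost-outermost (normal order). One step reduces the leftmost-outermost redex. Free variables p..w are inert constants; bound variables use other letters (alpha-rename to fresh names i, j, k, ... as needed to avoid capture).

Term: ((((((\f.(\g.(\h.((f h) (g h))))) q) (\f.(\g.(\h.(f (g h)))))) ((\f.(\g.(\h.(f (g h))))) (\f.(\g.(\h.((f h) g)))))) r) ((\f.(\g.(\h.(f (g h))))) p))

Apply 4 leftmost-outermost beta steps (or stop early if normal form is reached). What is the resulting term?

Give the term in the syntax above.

Step 0: ((((((\f.(\g.(\h.((f h) (g h))))) q) (\f.(\g.(\h.(f (g h)))))) ((\f.(\g.(\h.(f (g h))))) (\f.(\g.(\h.((f h) g)))))) r) ((\f.(\g.(\h.(f (g h))))) p))
Step 1: (((((\g.(\h.((q h) (g h)))) (\f.(\g.(\h.(f (g h)))))) ((\f.(\g.(\h.(f (g h))))) (\f.(\g.(\h.((f h) g)))))) r) ((\f.(\g.(\h.(f (g h))))) p))
Step 2: ((((\h.((q h) ((\f.(\g.(\h.(f (g h))))) h))) ((\f.(\g.(\h.(f (g h))))) (\f.(\g.(\h.((f h) g)))))) r) ((\f.(\g.(\h.(f (g h))))) p))
Step 3: ((((q ((\f.(\g.(\h.(f (g h))))) (\f.(\g.(\h.((f h) g)))))) ((\f.(\g.(\h.(f (g h))))) ((\f.(\g.(\h.(f (g h))))) (\f.(\g.(\h.((f h) g))))))) r) ((\f.(\g.(\h.(f (g h))))) p))
Step 4: ((((q (\g.(\h.((\f.(\g.(\h.((f h) g)))) (g h))))) ((\f.(\g.(\h.(f (g h))))) ((\f.(\g.(\h.(f (g h))))) (\f.(\g.(\h.((f h) g))))))) r) ((\f.(\g.(\h.(f (g h))))) p))

Answer: ((((q (\g.(\h.((\f.(\g.(\h.((f h) g)))) (g h))))) ((\f.(\g.(\h.(f (g h))))) ((\f.(\g.(\h.(f (g h))))) (\f.(\g.(\h.((f h) g))))))) r) ((\f.(\g.(\h.(f (g h))))) p))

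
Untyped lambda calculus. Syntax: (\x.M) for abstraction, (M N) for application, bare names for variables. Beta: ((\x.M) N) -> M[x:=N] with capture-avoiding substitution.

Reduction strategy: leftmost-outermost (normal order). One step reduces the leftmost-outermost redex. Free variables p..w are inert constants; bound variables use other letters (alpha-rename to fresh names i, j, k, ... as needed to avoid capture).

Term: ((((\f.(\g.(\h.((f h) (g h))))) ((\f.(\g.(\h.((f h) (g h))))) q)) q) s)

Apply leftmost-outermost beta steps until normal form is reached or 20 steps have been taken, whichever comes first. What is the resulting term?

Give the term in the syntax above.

Answer: ((q (q s)) (s (q s)))

Derivation:
Step 0: ((((\f.(\g.(\h.((f h) (g h))))) ((\f.(\g.(\h.((f h) (g h))))) q)) q) s)
Step 1: (((\g.(\h.((((\f.(\g.(\h.((f h) (g h))))) q) h) (g h)))) q) s)
Step 2: ((\h.((((\f.(\g.(\h.((f h) (g h))))) q) h) (q h))) s)
Step 3: ((((\f.(\g.(\h.((f h) (g h))))) q) s) (q s))
Step 4: (((\g.(\h.((q h) (g h)))) s) (q s))
Step 5: ((\h.((q h) (s h))) (q s))
Step 6: ((q (q s)) (s (q s)))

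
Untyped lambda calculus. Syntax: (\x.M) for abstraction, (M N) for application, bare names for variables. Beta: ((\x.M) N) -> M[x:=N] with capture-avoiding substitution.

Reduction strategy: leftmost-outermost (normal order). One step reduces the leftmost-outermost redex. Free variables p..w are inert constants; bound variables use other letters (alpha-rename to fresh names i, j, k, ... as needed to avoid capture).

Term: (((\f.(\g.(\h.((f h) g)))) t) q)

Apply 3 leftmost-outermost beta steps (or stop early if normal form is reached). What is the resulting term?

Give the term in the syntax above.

Step 0: (((\f.(\g.(\h.((f h) g)))) t) q)
Step 1: ((\g.(\h.((t h) g))) q)
Step 2: (\h.((t h) q))
Step 3: (normal form reached)

Answer: (\h.((t h) q))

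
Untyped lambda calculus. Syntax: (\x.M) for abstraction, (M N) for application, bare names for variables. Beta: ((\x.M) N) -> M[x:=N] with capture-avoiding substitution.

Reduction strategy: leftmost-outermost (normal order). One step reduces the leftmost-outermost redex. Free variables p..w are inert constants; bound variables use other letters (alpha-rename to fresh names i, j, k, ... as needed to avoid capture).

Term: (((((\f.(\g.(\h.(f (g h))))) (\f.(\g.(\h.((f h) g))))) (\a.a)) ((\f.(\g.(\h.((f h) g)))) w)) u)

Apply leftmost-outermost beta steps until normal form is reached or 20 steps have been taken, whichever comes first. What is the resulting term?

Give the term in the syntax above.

Answer: (\h.((w u) h))

Derivation:
Step 0: (((((\f.(\g.(\h.(f (g h))))) (\f.(\g.(\h.((f h) g))))) (\a.a)) ((\f.(\g.(\h.((f h) g)))) w)) u)
Step 1: ((((\g.(\h.((\f.(\g.(\h.((f h) g)))) (g h)))) (\a.a)) ((\f.(\g.(\h.((f h) g)))) w)) u)
Step 2: (((\h.((\f.(\g.(\h.((f h) g)))) ((\a.a) h))) ((\f.(\g.(\h.((f h) g)))) w)) u)
Step 3: (((\f.(\g.(\h.((f h) g)))) ((\a.a) ((\f.(\g.(\h.((f h) g)))) w))) u)
Step 4: ((\g.(\h.((((\a.a) ((\f.(\g.(\h.((f h) g)))) w)) h) g))) u)
Step 5: (\h.((((\a.a) ((\f.(\g.(\h.((f h) g)))) w)) h) u))
Step 6: (\h.((((\f.(\g.(\h.((f h) g)))) w) h) u))
Step 7: (\h.(((\g.(\h.((w h) g))) h) u))
Step 8: (\h.((\i.((w i) h)) u))
Step 9: (\h.((w u) h))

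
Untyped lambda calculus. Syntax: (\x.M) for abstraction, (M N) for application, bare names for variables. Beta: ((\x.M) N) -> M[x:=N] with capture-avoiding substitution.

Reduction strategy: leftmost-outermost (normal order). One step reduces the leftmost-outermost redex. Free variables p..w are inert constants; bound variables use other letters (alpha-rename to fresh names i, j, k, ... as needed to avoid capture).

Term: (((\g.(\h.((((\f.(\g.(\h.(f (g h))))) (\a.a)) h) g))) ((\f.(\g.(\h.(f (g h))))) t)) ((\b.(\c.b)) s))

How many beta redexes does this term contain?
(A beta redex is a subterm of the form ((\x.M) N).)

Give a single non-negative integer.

Answer: 4

Derivation:
Term: (((\g.(\h.((((\f.(\g.(\h.(f (g h))))) (\a.a)) h) g))) ((\f.(\g.(\h.(f (g h))))) t)) ((\b.(\c.b)) s))
  Redex: ((\g.(\h.((((\f.(\g.(\h.(f (g h))))) (\a.a)) h) g))) ((\f.(\g.(\h.(f (g h))))) t))
  Redex: ((\f.(\g.(\h.(f (g h))))) (\a.a))
  Redex: ((\f.(\g.(\h.(f (g h))))) t)
  Redex: ((\b.(\c.b)) s)
Total redexes: 4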